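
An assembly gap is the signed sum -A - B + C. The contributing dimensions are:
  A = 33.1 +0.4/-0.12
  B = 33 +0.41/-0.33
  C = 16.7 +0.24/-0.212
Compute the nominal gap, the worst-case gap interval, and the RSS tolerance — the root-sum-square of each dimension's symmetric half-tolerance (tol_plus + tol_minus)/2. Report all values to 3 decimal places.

nominal=-49.400 wc=[-50.422,-48.710] rss=0.506

Stack each dimension's contribution:
  -A: nom -33.100 → Σnom=-33.100; wc +0.120/-0.400 → slack +0.120/-0.400; half-tol=0.260, Σhalf²=0.067600
  -B: nom -33.000 → Σnom=-66.100; wc +0.330/-0.410 → slack +0.450/-0.810; half-tol=0.370, Σhalf²=0.204500
  +C: nom +16.700 → Σnom=-49.400; wc +0.240/-0.212 → slack +0.690/-1.022; half-tol=0.226, Σhalf²=0.255576
Nominal = -49.400. Worst-case = [-49.400 - 1.022, -49.400 + 0.690] = [-50.422, -48.710]. RSS = √0.255576 = 0.506.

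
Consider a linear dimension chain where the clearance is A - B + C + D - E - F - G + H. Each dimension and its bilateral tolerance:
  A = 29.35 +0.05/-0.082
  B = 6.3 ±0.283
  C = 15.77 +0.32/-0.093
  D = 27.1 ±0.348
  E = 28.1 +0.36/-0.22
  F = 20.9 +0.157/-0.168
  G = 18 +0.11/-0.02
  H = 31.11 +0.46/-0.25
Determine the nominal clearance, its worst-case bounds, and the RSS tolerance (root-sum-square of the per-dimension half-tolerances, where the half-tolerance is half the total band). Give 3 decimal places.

nominal=30.030 wc=[28.347,31.899] rss=0.699

Stack each dimension's contribution:
  +A: nom +29.350 → Σnom=29.350; wc +0.050/-0.082 → slack +0.050/-0.082; half-tol=0.066, Σhalf²=0.004356
  -B: nom -6.300 → Σnom=23.050; wc +0.283/-0.283 → slack +0.333/-0.365; half-tol=0.283, Σhalf²=0.084445
  +C: nom +15.770 → Σnom=38.820; wc +0.320/-0.093 → slack +0.653/-0.458; half-tol=0.207, Σhalf²=0.127087
  +D: nom +27.100 → Σnom=65.920; wc +0.348/-0.348 → slack +1.001/-0.806; half-tol=0.348, Σhalf²=0.248191
  -E: nom -28.100 → Σnom=37.820; wc +0.220/-0.360 → slack +1.221/-1.166; half-tol=0.290, Σhalf²=0.332291
  -F: nom -20.900 → Σnom=16.920; wc +0.168/-0.157 → slack +1.389/-1.323; half-tol=0.163, Σhalf²=0.358698
  -G: nom -18.000 → Σnom=-1.080; wc +0.020/-0.110 → slack +1.409/-1.433; half-tol=0.065, Σhalf²=0.362922
  +H: nom +31.110 → Σnom=30.030; wc +0.460/-0.250 → slack +1.869/-1.683; half-tol=0.355, Σhalf²=0.488947
Nominal = 30.030. Worst-case = [30.030 - 1.683, 30.030 + 1.869] = [28.347, 31.899]. RSS = √0.488947 = 0.699.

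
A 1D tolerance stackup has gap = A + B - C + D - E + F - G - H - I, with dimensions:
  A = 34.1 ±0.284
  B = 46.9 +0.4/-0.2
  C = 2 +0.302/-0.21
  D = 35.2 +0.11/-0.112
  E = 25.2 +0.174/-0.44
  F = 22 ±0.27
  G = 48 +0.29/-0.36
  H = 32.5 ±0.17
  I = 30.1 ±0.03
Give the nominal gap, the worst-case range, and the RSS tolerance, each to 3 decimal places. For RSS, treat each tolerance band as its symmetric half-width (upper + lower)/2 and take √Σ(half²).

nominal=0.400 wc=[-1.432,2.674] rss=0.742

Stack each dimension's contribution:
  +A: nom +34.100 → Σnom=34.100; wc +0.284/-0.284 → slack +0.284/-0.284; half-tol=0.284, Σhalf²=0.080656
  +B: nom +46.900 → Σnom=81.000; wc +0.400/-0.200 → slack +0.684/-0.484; half-tol=0.300, Σhalf²=0.170656
  -C: nom -2.000 → Σnom=79.000; wc +0.210/-0.302 → slack +0.894/-0.786; half-tol=0.256, Σhalf²=0.236192
  +D: nom +35.200 → Σnom=114.200; wc +0.110/-0.112 → slack +1.004/-0.898; half-tol=0.111, Σhalf²=0.248513
  -E: nom -25.200 → Σnom=89.000; wc +0.440/-0.174 → slack +1.444/-1.072; half-tol=0.307, Σhalf²=0.342762
  +F: nom +22.000 → Σnom=111.000; wc +0.270/-0.270 → slack +1.714/-1.342; half-tol=0.270, Σhalf²=0.415662
  -G: nom -48.000 → Σnom=63.000; wc +0.360/-0.290 → slack +2.074/-1.632; half-tol=0.325, Σhalf²=0.521287
  -H: nom -32.500 → Σnom=30.500; wc +0.170/-0.170 → slack +2.244/-1.802; half-tol=0.170, Σhalf²=0.550187
  -I: nom -30.100 → Σnom=0.400; wc +0.030/-0.030 → slack +2.274/-1.832; half-tol=0.030, Σhalf²=0.551087
Nominal = 0.400. Worst-case = [0.400 - 1.832, 0.400 + 2.274] = [-1.432, 2.674]. RSS = √0.551087 = 0.742.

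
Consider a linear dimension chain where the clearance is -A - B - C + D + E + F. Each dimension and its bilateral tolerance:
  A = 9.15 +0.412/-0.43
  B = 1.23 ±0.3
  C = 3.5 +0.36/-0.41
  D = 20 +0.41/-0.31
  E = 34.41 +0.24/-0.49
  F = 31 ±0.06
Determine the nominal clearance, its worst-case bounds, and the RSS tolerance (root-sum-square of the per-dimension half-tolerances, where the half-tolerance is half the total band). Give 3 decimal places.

Stack each dimension's contribution:
  -A: nom -9.150 → Σnom=-9.150; wc +0.430/-0.412 → slack +0.430/-0.412; half-tol=0.421, Σhalf²=0.177241
  -B: nom -1.230 → Σnom=-10.380; wc +0.300/-0.300 → slack +0.730/-0.712; half-tol=0.300, Σhalf²=0.267241
  -C: nom -3.500 → Σnom=-13.880; wc +0.410/-0.360 → slack +1.140/-1.072; half-tol=0.385, Σhalf²=0.415466
  +D: nom +20.000 → Σnom=6.120; wc +0.410/-0.310 → slack +1.550/-1.382; half-tol=0.360, Σhalf²=0.545066
  +E: nom +34.410 → Σnom=40.530; wc +0.240/-0.490 → slack +1.790/-1.872; half-tol=0.365, Σhalf²=0.678291
  +F: nom +31.000 → Σnom=71.530; wc +0.060/-0.060 → slack +1.850/-1.932; half-tol=0.060, Σhalf²=0.681891
Nominal = 71.530. Worst-case = [71.530 - 1.932, 71.530 + 1.850] = [69.598, 73.380]. RSS = √0.681891 = 0.826.

nominal=71.530 wc=[69.598,73.380] rss=0.826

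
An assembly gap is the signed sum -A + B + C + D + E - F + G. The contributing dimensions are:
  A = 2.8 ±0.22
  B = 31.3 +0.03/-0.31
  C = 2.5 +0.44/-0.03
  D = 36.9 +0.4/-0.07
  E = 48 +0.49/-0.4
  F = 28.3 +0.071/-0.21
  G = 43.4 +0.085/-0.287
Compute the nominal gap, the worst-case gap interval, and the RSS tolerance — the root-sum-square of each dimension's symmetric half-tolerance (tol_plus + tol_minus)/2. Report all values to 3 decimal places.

Stack each dimension's contribution:
  -A: nom -2.800 → Σnom=-2.800; wc +0.220/-0.220 → slack +0.220/-0.220; half-tol=0.220, Σhalf²=0.048400
  +B: nom +31.300 → Σnom=28.500; wc +0.030/-0.310 → slack +0.250/-0.530; half-tol=0.170, Σhalf²=0.077300
  +C: nom +2.500 → Σnom=31.000; wc +0.440/-0.030 → slack +0.690/-0.560; half-tol=0.235, Σhalf²=0.132525
  +D: nom +36.900 → Σnom=67.900; wc +0.400/-0.070 → slack +1.090/-0.630; half-tol=0.235, Σhalf²=0.187750
  +E: nom +48.000 → Σnom=115.900; wc +0.490/-0.400 → slack +1.580/-1.030; half-tol=0.445, Σhalf²=0.385775
  -F: nom -28.300 → Σnom=87.600; wc +0.210/-0.071 → slack +1.790/-1.101; half-tol=0.140, Σhalf²=0.405515
  +G: nom +43.400 → Σnom=131.000; wc +0.085/-0.287 → slack +1.875/-1.388; half-tol=0.186, Σhalf²=0.440111
Nominal = 131.000. Worst-case = [131.000 - 1.388, 131.000 + 1.875] = [129.612, 132.875]. RSS = √0.440111 = 0.663.

nominal=131.000 wc=[129.612,132.875] rss=0.663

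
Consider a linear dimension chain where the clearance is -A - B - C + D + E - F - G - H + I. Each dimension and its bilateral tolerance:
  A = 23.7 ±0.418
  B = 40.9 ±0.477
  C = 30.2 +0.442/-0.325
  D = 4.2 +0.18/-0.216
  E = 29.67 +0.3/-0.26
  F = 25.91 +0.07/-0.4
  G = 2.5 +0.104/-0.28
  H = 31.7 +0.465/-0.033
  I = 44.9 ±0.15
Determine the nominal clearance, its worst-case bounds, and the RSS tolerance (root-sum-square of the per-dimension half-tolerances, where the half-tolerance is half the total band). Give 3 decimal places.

nominal=-76.140 wc=[-78.742,-73.577] rss=0.918

Stack each dimension's contribution:
  -A: nom -23.700 → Σnom=-23.700; wc +0.418/-0.418 → slack +0.418/-0.418; half-tol=0.418, Σhalf²=0.174724
  -B: nom -40.900 → Σnom=-64.600; wc +0.477/-0.477 → slack +0.895/-0.895; half-tol=0.477, Σhalf²=0.402253
  -C: nom -30.200 → Σnom=-94.800; wc +0.325/-0.442 → slack +1.220/-1.337; half-tol=0.384, Σhalf²=0.549325
  +D: nom +4.200 → Σnom=-90.600; wc +0.180/-0.216 → slack +1.400/-1.553; half-tol=0.198, Σhalf²=0.588529
  +E: nom +29.670 → Σnom=-60.930; wc +0.300/-0.260 → slack +1.700/-1.813; half-tol=0.280, Σhalf²=0.666929
  -F: nom -25.910 → Σnom=-86.840; wc +0.400/-0.070 → slack +2.100/-1.883; half-tol=0.235, Σhalf²=0.722154
  -G: nom -2.500 → Σnom=-89.340; wc +0.280/-0.104 → slack +2.380/-1.987; half-tol=0.192, Σhalf²=0.759018
  -H: nom -31.700 → Σnom=-121.040; wc +0.033/-0.465 → slack +2.413/-2.452; half-tol=0.249, Σhalf²=0.821019
  +I: nom +44.900 → Σnom=-76.140; wc +0.150/-0.150 → slack +2.563/-2.602; half-tol=0.150, Σhalf²=0.843519
Nominal = -76.140. Worst-case = [-76.140 - 2.602, -76.140 + 2.563] = [-78.742, -73.577]. RSS = √0.843519 = 0.918.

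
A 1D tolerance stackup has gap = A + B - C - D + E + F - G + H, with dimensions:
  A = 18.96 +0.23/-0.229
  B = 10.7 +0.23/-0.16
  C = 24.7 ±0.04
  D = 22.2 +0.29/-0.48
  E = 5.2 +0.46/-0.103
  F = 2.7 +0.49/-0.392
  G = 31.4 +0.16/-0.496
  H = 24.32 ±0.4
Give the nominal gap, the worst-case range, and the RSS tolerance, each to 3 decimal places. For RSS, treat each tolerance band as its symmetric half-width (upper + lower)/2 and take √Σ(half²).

nominal=-16.420 wc=[-18.194,-13.594] rss=0.884

Stack each dimension's contribution:
  +A: nom +18.960 → Σnom=18.960; wc +0.230/-0.229 → slack +0.230/-0.229; half-tol=0.230, Σhalf²=0.052670
  +B: nom +10.700 → Σnom=29.660; wc +0.230/-0.160 → slack +0.460/-0.389; half-tol=0.195, Σhalf²=0.090695
  -C: nom -24.700 → Σnom=4.960; wc +0.040/-0.040 → slack +0.500/-0.429; half-tol=0.040, Σhalf²=0.092295
  -D: nom -22.200 → Σnom=-17.240; wc +0.480/-0.290 → slack +0.980/-0.719; half-tol=0.385, Σhalf²=0.240520
  +E: nom +5.200 → Σnom=-12.040; wc +0.460/-0.103 → slack +1.440/-0.822; half-tol=0.282, Σhalf²=0.319763
  +F: nom +2.700 → Σnom=-9.340; wc +0.490/-0.392 → slack +1.930/-1.214; half-tol=0.441, Σhalf²=0.514244
  -G: nom -31.400 → Σnom=-40.740; wc +0.496/-0.160 → slack +2.426/-1.374; half-tol=0.328, Σhalf²=0.621828
  +H: nom +24.320 → Σnom=-16.420; wc +0.400/-0.400 → slack +2.826/-1.774; half-tol=0.400, Σhalf²=0.781828
Nominal = -16.420. Worst-case = [-16.420 - 1.774, -16.420 + 2.826] = [-18.194, -13.594]. RSS = √0.781828 = 0.884.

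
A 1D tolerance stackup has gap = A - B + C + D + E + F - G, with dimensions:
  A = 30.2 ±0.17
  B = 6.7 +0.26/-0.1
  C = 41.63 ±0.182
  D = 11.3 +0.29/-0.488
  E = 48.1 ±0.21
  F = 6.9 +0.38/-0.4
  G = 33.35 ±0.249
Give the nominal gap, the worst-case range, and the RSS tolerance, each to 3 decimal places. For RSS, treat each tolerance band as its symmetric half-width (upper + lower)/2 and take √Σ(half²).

nominal=98.080 wc=[96.121,99.661] rss=0.710

Stack each dimension's contribution:
  +A: nom +30.200 → Σnom=30.200; wc +0.170/-0.170 → slack +0.170/-0.170; half-tol=0.170, Σhalf²=0.028900
  -B: nom -6.700 → Σnom=23.500; wc +0.100/-0.260 → slack +0.270/-0.430; half-tol=0.180, Σhalf²=0.061300
  +C: nom +41.630 → Σnom=65.130; wc +0.182/-0.182 → slack +0.452/-0.612; half-tol=0.182, Σhalf²=0.094424
  +D: nom +11.300 → Σnom=76.430; wc +0.290/-0.488 → slack +0.742/-1.100; half-tol=0.389, Σhalf²=0.245745
  +E: nom +48.100 → Σnom=124.530; wc +0.210/-0.210 → slack +0.952/-1.310; half-tol=0.210, Σhalf²=0.289845
  +F: nom +6.900 → Σnom=131.430; wc +0.380/-0.400 → slack +1.332/-1.710; half-tol=0.390, Σhalf²=0.441945
  -G: nom -33.350 → Σnom=98.080; wc +0.249/-0.249 → slack +1.581/-1.959; half-tol=0.249, Σhalf²=0.503946
Nominal = 98.080. Worst-case = [98.080 - 1.959, 98.080 + 1.581] = [96.121, 99.661]. RSS = √0.503946 = 0.710.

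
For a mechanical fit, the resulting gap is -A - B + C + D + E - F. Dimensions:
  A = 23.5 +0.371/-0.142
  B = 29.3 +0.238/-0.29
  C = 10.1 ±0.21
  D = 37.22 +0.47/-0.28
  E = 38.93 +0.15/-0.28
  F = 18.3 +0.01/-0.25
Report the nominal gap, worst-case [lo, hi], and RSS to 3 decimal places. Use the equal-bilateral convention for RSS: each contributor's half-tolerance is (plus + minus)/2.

nominal=15.150 wc=[13.761,16.662] rss=0.619

Stack each dimension's contribution:
  -A: nom -23.500 → Σnom=-23.500; wc +0.142/-0.371 → slack +0.142/-0.371; half-tol=0.257, Σhalf²=0.065792
  -B: nom -29.300 → Σnom=-52.800; wc +0.290/-0.238 → slack +0.432/-0.609; half-tol=0.264, Σhalf²=0.135488
  +C: nom +10.100 → Σnom=-42.700; wc +0.210/-0.210 → slack +0.642/-0.819; half-tol=0.210, Σhalf²=0.179588
  +D: nom +37.220 → Σnom=-5.480; wc +0.470/-0.280 → slack +1.112/-1.099; half-tol=0.375, Σhalf²=0.320213
  +E: nom +38.930 → Σnom=33.450; wc +0.150/-0.280 → slack +1.262/-1.379; half-tol=0.215, Σhalf²=0.366438
  -F: nom -18.300 → Σnom=15.150; wc +0.250/-0.010 → slack +1.512/-1.389; half-tol=0.130, Σhalf²=0.383338
Nominal = 15.150. Worst-case = [15.150 - 1.389, 15.150 + 1.512] = [13.761, 16.662]. RSS = √0.383338 = 0.619.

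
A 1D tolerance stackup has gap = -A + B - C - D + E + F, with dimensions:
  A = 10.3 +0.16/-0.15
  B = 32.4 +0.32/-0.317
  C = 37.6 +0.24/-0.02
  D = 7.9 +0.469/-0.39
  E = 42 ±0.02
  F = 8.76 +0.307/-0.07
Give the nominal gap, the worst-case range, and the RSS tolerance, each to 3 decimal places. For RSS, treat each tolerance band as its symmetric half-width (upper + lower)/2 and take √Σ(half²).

nominal=27.360 wc=[26.084,28.567] rss=0.602

Stack each dimension's contribution:
  -A: nom -10.300 → Σnom=-10.300; wc +0.150/-0.160 → slack +0.150/-0.160; half-tol=0.155, Σhalf²=0.024025
  +B: nom +32.400 → Σnom=22.100; wc +0.320/-0.317 → slack +0.470/-0.477; half-tol=0.319, Σhalf²=0.125467
  -C: nom -37.600 → Σnom=-15.500; wc +0.020/-0.240 → slack +0.490/-0.717; half-tol=0.130, Σhalf²=0.142367
  -D: nom -7.900 → Σnom=-23.400; wc +0.390/-0.469 → slack +0.880/-1.186; half-tol=0.429, Σhalf²=0.326838
  +E: nom +42.000 → Σnom=18.600; wc +0.020/-0.020 → slack +0.900/-1.206; half-tol=0.020, Σhalf²=0.327238
  +F: nom +8.760 → Σnom=27.360; wc +0.307/-0.070 → slack +1.207/-1.276; half-tol=0.189, Σhalf²=0.362770
Nominal = 27.360. Worst-case = [27.360 - 1.276, 27.360 + 1.207] = [26.084, 28.567]. RSS = √0.362770 = 0.602.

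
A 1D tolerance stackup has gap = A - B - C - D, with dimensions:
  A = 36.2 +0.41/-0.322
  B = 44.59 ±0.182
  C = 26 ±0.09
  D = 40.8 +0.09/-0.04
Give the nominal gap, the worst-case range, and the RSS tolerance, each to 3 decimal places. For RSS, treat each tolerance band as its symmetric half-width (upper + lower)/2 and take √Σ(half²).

Stack each dimension's contribution:
  +A: nom +36.200 → Σnom=36.200; wc +0.410/-0.322 → slack +0.410/-0.322; half-tol=0.366, Σhalf²=0.133956
  -B: nom -44.590 → Σnom=-8.390; wc +0.182/-0.182 → slack +0.592/-0.504; half-tol=0.182, Σhalf²=0.167080
  -C: nom -26.000 → Σnom=-34.390; wc +0.090/-0.090 → slack +0.682/-0.594; half-tol=0.090, Σhalf²=0.175180
  -D: nom -40.800 → Σnom=-75.190; wc +0.040/-0.090 → slack +0.722/-0.684; half-tol=0.065, Σhalf²=0.179405
Nominal = -75.190. Worst-case = [-75.190 - 0.684, -75.190 + 0.722] = [-75.874, -74.468]. RSS = √0.179405 = 0.424.

nominal=-75.190 wc=[-75.874,-74.468] rss=0.424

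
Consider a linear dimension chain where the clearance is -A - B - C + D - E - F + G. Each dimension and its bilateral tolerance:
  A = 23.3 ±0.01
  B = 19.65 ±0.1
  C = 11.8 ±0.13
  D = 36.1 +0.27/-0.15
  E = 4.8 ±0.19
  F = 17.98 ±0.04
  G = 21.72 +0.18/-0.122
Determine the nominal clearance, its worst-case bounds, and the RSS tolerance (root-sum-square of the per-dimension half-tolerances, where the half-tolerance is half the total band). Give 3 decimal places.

Stack each dimension's contribution:
  -A: nom -23.300 → Σnom=-23.300; wc +0.010/-0.010 → slack +0.010/-0.010; half-tol=0.010, Σhalf²=0.000100
  -B: nom -19.650 → Σnom=-42.950; wc +0.100/-0.100 → slack +0.110/-0.110; half-tol=0.100, Σhalf²=0.010100
  -C: nom -11.800 → Σnom=-54.750; wc +0.130/-0.130 → slack +0.240/-0.240; half-tol=0.130, Σhalf²=0.027000
  +D: nom +36.100 → Σnom=-18.650; wc +0.270/-0.150 → slack +0.510/-0.390; half-tol=0.210, Σhalf²=0.071100
  -E: nom -4.800 → Σnom=-23.450; wc +0.190/-0.190 → slack +0.700/-0.580; half-tol=0.190, Σhalf²=0.107200
  -F: nom -17.980 → Σnom=-41.430; wc +0.040/-0.040 → slack +0.740/-0.620; half-tol=0.040, Σhalf²=0.108800
  +G: nom +21.720 → Σnom=-19.710; wc +0.180/-0.122 → slack +0.920/-0.742; half-tol=0.151, Σhalf²=0.131601
Nominal = -19.710. Worst-case = [-19.710 - 0.742, -19.710 + 0.920] = [-20.452, -18.790]. RSS = √0.131601 = 0.363.

nominal=-19.710 wc=[-20.452,-18.790] rss=0.363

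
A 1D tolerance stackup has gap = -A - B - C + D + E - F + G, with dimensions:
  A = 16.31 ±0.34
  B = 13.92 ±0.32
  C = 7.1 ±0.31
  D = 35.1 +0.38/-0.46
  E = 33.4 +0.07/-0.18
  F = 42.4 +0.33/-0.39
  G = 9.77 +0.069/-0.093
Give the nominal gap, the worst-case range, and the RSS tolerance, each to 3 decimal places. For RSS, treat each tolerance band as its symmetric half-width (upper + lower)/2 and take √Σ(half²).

nominal=-1.460 wc=[-3.493,0.419] rss=0.801

Stack each dimension's contribution:
  -A: nom -16.310 → Σnom=-16.310; wc +0.340/-0.340 → slack +0.340/-0.340; half-tol=0.340, Σhalf²=0.115600
  -B: nom -13.920 → Σnom=-30.230; wc +0.320/-0.320 → slack +0.660/-0.660; half-tol=0.320, Σhalf²=0.218000
  -C: nom -7.100 → Σnom=-37.330; wc +0.310/-0.310 → slack +0.970/-0.970; half-tol=0.310, Σhalf²=0.314100
  +D: nom +35.100 → Σnom=-2.230; wc +0.380/-0.460 → slack +1.350/-1.430; half-tol=0.420, Σhalf²=0.490500
  +E: nom +33.400 → Σnom=31.170; wc +0.070/-0.180 → slack +1.420/-1.610; half-tol=0.125, Σhalf²=0.506125
  -F: nom -42.400 → Σnom=-11.230; wc +0.390/-0.330 → slack +1.810/-1.940; half-tol=0.360, Σhalf²=0.635725
  +G: nom +9.770 → Σnom=-1.460; wc +0.069/-0.093 → slack +1.879/-2.033; half-tol=0.081, Σhalf²=0.642286
Nominal = -1.460. Worst-case = [-1.460 - 2.033, -1.460 + 1.879] = [-3.493, 0.419]. RSS = √0.642286 = 0.801.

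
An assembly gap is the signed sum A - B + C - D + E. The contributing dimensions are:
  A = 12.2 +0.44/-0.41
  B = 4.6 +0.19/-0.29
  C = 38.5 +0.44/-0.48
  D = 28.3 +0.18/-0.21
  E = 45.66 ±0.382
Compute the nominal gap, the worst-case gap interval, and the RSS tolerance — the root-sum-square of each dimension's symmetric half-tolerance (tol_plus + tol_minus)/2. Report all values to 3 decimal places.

Stack each dimension's contribution:
  +A: nom +12.200 → Σnom=12.200; wc +0.440/-0.410 → slack +0.440/-0.410; half-tol=0.425, Σhalf²=0.180625
  -B: nom -4.600 → Σnom=7.600; wc +0.290/-0.190 → slack +0.730/-0.600; half-tol=0.240, Σhalf²=0.238225
  +C: nom +38.500 → Σnom=46.100; wc +0.440/-0.480 → slack +1.170/-1.080; half-tol=0.460, Σhalf²=0.449825
  -D: nom -28.300 → Σnom=17.800; wc +0.210/-0.180 → slack +1.380/-1.260; half-tol=0.195, Σhalf²=0.487850
  +E: nom +45.660 → Σnom=63.460; wc +0.382/-0.382 → slack +1.762/-1.642; half-tol=0.382, Σhalf²=0.633774
Nominal = 63.460. Worst-case = [63.460 - 1.642, 63.460 + 1.762] = [61.818, 65.222]. RSS = √0.633774 = 0.796.

nominal=63.460 wc=[61.818,65.222] rss=0.796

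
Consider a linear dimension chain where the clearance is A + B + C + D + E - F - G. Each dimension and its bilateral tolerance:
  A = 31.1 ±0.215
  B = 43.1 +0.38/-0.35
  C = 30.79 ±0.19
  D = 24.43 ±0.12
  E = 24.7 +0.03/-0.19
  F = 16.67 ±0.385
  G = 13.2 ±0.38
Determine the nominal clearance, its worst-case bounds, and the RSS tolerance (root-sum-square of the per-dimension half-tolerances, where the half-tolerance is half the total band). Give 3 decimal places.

nominal=124.250 wc=[122.420,125.950] rss=0.731

Stack each dimension's contribution:
  +A: nom +31.100 → Σnom=31.100; wc +0.215/-0.215 → slack +0.215/-0.215; half-tol=0.215, Σhalf²=0.046225
  +B: nom +43.100 → Σnom=74.200; wc +0.380/-0.350 → slack +0.595/-0.565; half-tol=0.365, Σhalf²=0.179450
  +C: nom +30.790 → Σnom=104.990; wc +0.190/-0.190 → slack +0.785/-0.755; half-tol=0.190, Σhalf²=0.215550
  +D: nom +24.430 → Σnom=129.420; wc +0.120/-0.120 → slack +0.905/-0.875; half-tol=0.120, Σhalf²=0.229950
  +E: nom +24.700 → Σnom=154.120; wc +0.030/-0.190 → slack +0.935/-1.065; half-tol=0.110, Σhalf²=0.242050
  -F: nom -16.670 → Σnom=137.450; wc +0.385/-0.385 → slack +1.320/-1.450; half-tol=0.385, Σhalf²=0.390275
  -G: nom -13.200 → Σnom=124.250; wc +0.380/-0.380 → slack +1.700/-1.830; half-tol=0.380, Σhalf²=0.534675
Nominal = 124.250. Worst-case = [124.250 - 1.830, 124.250 + 1.700] = [122.420, 125.950]. RSS = √0.534675 = 0.731.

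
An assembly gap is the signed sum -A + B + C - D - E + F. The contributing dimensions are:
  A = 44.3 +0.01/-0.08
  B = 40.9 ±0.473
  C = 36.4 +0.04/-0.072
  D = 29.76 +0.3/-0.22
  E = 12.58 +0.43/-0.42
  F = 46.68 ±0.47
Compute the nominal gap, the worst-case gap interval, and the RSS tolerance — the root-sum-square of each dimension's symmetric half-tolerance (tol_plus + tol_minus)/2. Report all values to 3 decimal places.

nominal=37.340 wc=[35.585,39.043] rss=0.835

Stack each dimension's contribution:
  -A: nom -44.300 → Σnom=-44.300; wc +0.080/-0.010 → slack +0.080/-0.010; half-tol=0.045, Σhalf²=0.002025
  +B: nom +40.900 → Σnom=-3.400; wc +0.473/-0.473 → slack +0.553/-0.483; half-tol=0.473, Σhalf²=0.225754
  +C: nom +36.400 → Σnom=33.000; wc +0.040/-0.072 → slack +0.593/-0.555; half-tol=0.056, Σhalf²=0.228890
  -D: nom -29.760 → Σnom=3.240; wc +0.220/-0.300 → slack +0.813/-0.855; half-tol=0.260, Σhalf²=0.296490
  -E: nom -12.580 → Σnom=-9.340; wc +0.420/-0.430 → slack +1.233/-1.285; half-tol=0.425, Σhalf²=0.477115
  +F: nom +46.680 → Σnom=37.340; wc +0.470/-0.470 → slack +1.703/-1.755; half-tol=0.470, Σhalf²=0.698015
Nominal = 37.340. Worst-case = [37.340 - 1.755, 37.340 + 1.703] = [35.585, 39.043]. RSS = √0.698015 = 0.835.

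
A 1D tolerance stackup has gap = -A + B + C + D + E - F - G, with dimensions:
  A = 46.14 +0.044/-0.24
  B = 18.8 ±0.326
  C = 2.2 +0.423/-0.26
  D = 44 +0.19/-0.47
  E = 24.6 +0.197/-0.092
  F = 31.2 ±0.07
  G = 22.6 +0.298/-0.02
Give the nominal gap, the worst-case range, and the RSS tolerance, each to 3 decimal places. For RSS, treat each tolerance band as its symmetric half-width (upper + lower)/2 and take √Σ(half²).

nominal=-10.340 wc=[-11.900,-8.874] rss=0.635

Stack each dimension's contribution:
  -A: nom -46.140 → Σnom=-46.140; wc +0.240/-0.044 → slack +0.240/-0.044; half-tol=0.142, Σhalf²=0.020164
  +B: nom +18.800 → Σnom=-27.340; wc +0.326/-0.326 → slack +0.566/-0.370; half-tol=0.326, Σhalf²=0.126440
  +C: nom +2.200 → Σnom=-25.140; wc +0.423/-0.260 → slack +0.989/-0.630; half-tol=0.342, Σhalf²=0.243062
  +D: nom +44.000 → Σnom=18.860; wc +0.190/-0.470 → slack +1.179/-1.100; half-tol=0.330, Σhalf²=0.351962
  +E: nom +24.600 → Σnom=43.460; wc +0.197/-0.092 → slack +1.376/-1.192; half-tol=0.145, Σhalf²=0.372843
  -F: nom -31.200 → Σnom=12.260; wc +0.070/-0.070 → slack +1.446/-1.262; half-tol=0.070, Σhalf²=0.377743
  -G: nom -22.600 → Σnom=-10.340; wc +0.020/-0.298 → slack +1.466/-1.560; half-tol=0.159, Σhalf²=0.403024
Nominal = -10.340. Worst-case = [-10.340 - 1.560, -10.340 + 1.466] = [-11.900, -8.874]. RSS = √0.403024 = 0.635.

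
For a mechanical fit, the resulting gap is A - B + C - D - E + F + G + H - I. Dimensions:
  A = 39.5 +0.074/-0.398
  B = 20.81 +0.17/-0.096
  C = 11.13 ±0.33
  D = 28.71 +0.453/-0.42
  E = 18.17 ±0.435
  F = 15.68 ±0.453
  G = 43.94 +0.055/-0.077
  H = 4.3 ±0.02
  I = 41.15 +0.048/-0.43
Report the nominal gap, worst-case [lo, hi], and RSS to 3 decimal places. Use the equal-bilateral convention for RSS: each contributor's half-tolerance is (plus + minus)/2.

nominal=5.710 wc=[3.326,8.023] rss=0.911

Stack each dimension's contribution:
  +A: nom +39.500 → Σnom=39.500; wc +0.074/-0.398 → slack +0.074/-0.398; half-tol=0.236, Σhalf²=0.055696
  -B: nom -20.810 → Σnom=18.690; wc +0.096/-0.170 → slack +0.170/-0.568; half-tol=0.133, Σhalf²=0.073385
  +C: nom +11.130 → Σnom=29.820; wc +0.330/-0.330 → slack +0.500/-0.898; half-tol=0.330, Σhalf²=0.182285
  -D: nom -28.710 → Σnom=1.110; wc +0.420/-0.453 → slack +0.920/-1.351; half-tol=0.436, Σhalf²=0.372817
  -E: nom -18.170 → Σnom=-17.060; wc +0.435/-0.435 → slack +1.355/-1.786; half-tol=0.435, Σhalf²=0.562042
  +F: nom +15.680 → Σnom=-1.380; wc +0.453/-0.453 → slack +1.808/-2.239; half-tol=0.453, Σhalf²=0.767251
  +G: nom +43.940 → Σnom=42.560; wc +0.055/-0.077 → slack +1.863/-2.316; half-tol=0.066, Σhalf²=0.771607
  +H: nom +4.300 → Σnom=46.860; wc +0.020/-0.020 → slack +1.883/-2.336; half-tol=0.020, Σhalf²=0.772007
  -I: nom -41.150 → Σnom=5.710; wc +0.430/-0.048 → slack +2.313/-2.384; half-tol=0.239, Σhalf²=0.829128
Nominal = 5.710. Worst-case = [5.710 - 2.384, 5.710 + 2.313] = [3.326, 8.023]. RSS = √0.829128 = 0.911.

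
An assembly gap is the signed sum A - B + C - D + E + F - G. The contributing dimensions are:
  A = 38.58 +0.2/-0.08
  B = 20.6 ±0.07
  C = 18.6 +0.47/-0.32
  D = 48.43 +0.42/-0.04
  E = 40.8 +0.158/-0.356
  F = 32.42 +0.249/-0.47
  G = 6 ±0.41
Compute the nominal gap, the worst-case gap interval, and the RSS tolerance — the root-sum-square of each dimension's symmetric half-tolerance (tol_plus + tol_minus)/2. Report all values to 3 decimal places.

Stack each dimension's contribution:
  +A: nom +38.580 → Σnom=38.580; wc +0.200/-0.080 → slack +0.200/-0.080; half-tol=0.140, Σhalf²=0.019600
  -B: nom -20.600 → Σnom=17.980; wc +0.070/-0.070 → slack +0.270/-0.150; half-tol=0.070, Σhalf²=0.024500
  +C: nom +18.600 → Σnom=36.580; wc +0.470/-0.320 → slack +0.740/-0.470; half-tol=0.395, Σhalf²=0.180525
  -D: nom -48.430 → Σnom=-11.850; wc +0.040/-0.420 → slack +0.780/-0.890; half-tol=0.230, Σhalf²=0.233425
  +E: nom +40.800 → Σnom=28.950; wc +0.158/-0.356 → slack +0.938/-1.246; half-tol=0.257, Σhalf²=0.299474
  +F: nom +32.420 → Σnom=61.370; wc +0.249/-0.470 → slack +1.187/-1.716; half-tol=0.359, Σhalf²=0.428714
  -G: nom -6.000 → Σnom=55.370; wc +0.410/-0.410 → slack +1.597/-2.126; half-tol=0.410, Σhalf²=0.596814
Nominal = 55.370. Worst-case = [55.370 - 2.126, 55.370 + 1.597] = [53.244, 56.967]. RSS = √0.596814 = 0.773.

nominal=55.370 wc=[53.244,56.967] rss=0.773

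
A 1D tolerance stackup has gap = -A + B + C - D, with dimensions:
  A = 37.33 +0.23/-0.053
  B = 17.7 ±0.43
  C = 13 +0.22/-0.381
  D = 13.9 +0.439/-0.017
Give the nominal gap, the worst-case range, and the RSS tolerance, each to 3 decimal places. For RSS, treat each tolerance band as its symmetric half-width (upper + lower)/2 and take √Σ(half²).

nominal=-20.530 wc=[-22.010,-19.810] rss=0.589

Stack each dimension's contribution:
  -A: nom -37.330 → Σnom=-37.330; wc +0.053/-0.230 → slack +0.053/-0.230; half-tol=0.142, Σhalf²=0.020022
  +B: nom +17.700 → Σnom=-19.630; wc +0.430/-0.430 → slack +0.483/-0.660; half-tol=0.430, Σhalf²=0.204922
  +C: nom +13.000 → Σnom=-6.630; wc +0.220/-0.381 → slack +0.703/-1.041; half-tol=0.300, Σhalf²=0.295222
  -D: nom -13.900 → Σnom=-20.530; wc +0.017/-0.439 → slack +0.720/-1.480; half-tol=0.228, Σhalf²=0.347206
Nominal = -20.530. Worst-case = [-20.530 - 1.480, -20.530 + 0.720] = [-22.010, -19.810]. RSS = √0.347206 = 0.589.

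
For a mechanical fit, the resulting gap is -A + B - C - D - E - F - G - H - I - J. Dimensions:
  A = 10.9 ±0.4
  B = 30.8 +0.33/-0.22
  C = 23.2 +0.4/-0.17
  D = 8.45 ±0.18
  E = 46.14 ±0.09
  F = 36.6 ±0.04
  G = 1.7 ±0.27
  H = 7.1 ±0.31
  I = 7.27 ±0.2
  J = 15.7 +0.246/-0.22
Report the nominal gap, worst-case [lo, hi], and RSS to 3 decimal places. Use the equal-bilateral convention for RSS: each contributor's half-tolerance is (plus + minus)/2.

Stack each dimension's contribution:
  -A: nom -10.900 → Σnom=-10.900; wc +0.400/-0.400 → slack +0.400/-0.400; half-tol=0.400, Σhalf²=0.160000
  +B: nom +30.800 → Σnom=19.900; wc +0.330/-0.220 → slack +0.730/-0.620; half-tol=0.275, Σhalf²=0.235625
  -C: nom -23.200 → Σnom=-3.300; wc +0.170/-0.400 → slack +0.900/-1.020; half-tol=0.285, Σhalf²=0.316850
  -D: nom -8.450 → Σnom=-11.750; wc +0.180/-0.180 → slack +1.080/-1.200; half-tol=0.180, Σhalf²=0.349250
  -E: nom -46.140 → Σnom=-57.890; wc +0.090/-0.090 → slack +1.170/-1.290; half-tol=0.090, Σhalf²=0.357350
  -F: nom -36.600 → Σnom=-94.490; wc +0.040/-0.040 → slack +1.210/-1.330; half-tol=0.040, Σhalf²=0.358950
  -G: nom -1.700 → Σnom=-96.190; wc +0.270/-0.270 → slack +1.480/-1.600; half-tol=0.270, Σhalf²=0.431850
  -H: nom -7.100 → Σnom=-103.290; wc +0.310/-0.310 → slack +1.790/-1.910; half-tol=0.310, Σhalf²=0.527950
  -I: nom -7.270 → Σnom=-110.560; wc +0.200/-0.200 → slack +1.990/-2.110; half-tol=0.200, Σhalf²=0.567950
  -J: nom -15.700 → Σnom=-126.260; wc +0.220/-0.246 → slack +2.210/-2.356; half-tol=0.233, Σhalf²=0.622239
Nominal = -126.260. Worst-case = [-126.260 - 2.356, -126.260 + 2.210] = [-128.616, -124.050]. RSS = √0.622239 = 0.789.

nominal=-126.260 wc=[-128.616,-124.050] rss=0.789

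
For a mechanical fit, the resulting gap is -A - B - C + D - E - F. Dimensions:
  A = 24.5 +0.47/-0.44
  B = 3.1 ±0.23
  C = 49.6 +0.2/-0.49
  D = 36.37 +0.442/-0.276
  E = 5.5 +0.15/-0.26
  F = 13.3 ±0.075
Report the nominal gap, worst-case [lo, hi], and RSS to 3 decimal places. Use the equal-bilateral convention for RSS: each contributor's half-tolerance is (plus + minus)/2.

Stack each dimension's contribution:
  -A: nom -24.500 → Σnom=-24.500; wc +0.440/-0.470 → slack +0.440/-0.470; half-tol=0.455, Σhalf²=0.207025
  -B: nom -3.100 → Σnom=-27.600; wc +0.230/-0.230 → slack +0.670/-0.700; half-tol=0.230, Σhalf²=0.259925
  -C: nom -49.600 → Σnom=-77.200; wc +0.490/-0.200 → slack +1.160/-0.900; half-tol=0.345, Σhalf²=0.378950
  +D: nom +36.370 → Σnom=-40.830; wc +0.442/-0.276 → slack +1.602/-1.176; half-tol=0.359, Σhalf²=0.507831
  -E: nom -5.500 → Σnom=-46.330; wc +0.260/-0.150 → slack +1.862/-1.326; half-tol=0.205, Σhalf²=0.549856
  -F: nom -13.300 → Σnom=-59.630; wc +0.075/-0.075 → slack +1.937/-1.401; half-tol=0.075, Σhalf²=0.555481
Nominal = -59.630. Worst-case = [-59.630 - 1.401, -59.630 + 1.937] = [-61.031, -57.693]. RSS = √0.555481 = 0.745.

nominal=-59.630 wc=[-61.031,-57.693] rss=0.745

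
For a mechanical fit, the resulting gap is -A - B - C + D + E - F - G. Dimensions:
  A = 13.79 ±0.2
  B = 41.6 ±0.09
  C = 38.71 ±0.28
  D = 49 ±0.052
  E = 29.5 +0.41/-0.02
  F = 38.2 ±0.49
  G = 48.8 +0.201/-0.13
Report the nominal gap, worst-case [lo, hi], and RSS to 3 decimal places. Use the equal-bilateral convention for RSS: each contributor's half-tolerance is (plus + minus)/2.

Stack each dimension's contribution:
  -A: nom -13.790 → Σnom=-13.790; wc +0.200/-0.200 → slack +0.200/-0.200; half-tol=0.200, Σhalf²=0.040000
  -B: nom -41.600 → Σnom=-55.390; wc +0.090/-0.090 → slack +0.290/-0.290; half-tol=0.090, Σhalf²=0.048100
  -C: nom -38.710 → Σnom=-94.100; wc +0.280/-0.280 → slack +0.570/-0.570; half-tol=0.280, Σhalf²=0.126500
  +D: nom +49.000 → Σnom=-45.100; wc +0.052/-0.052 → slack +0.622/-0.622; half-tol=0.052, Σhalf²=0.129204
  +E: nom +29.500 → Σnom=-15.600; wc +0.410/-0.020 → slack +1.032/-0.642; half-tol=0.215, Σhalf²=0.175429
  -F: nom -38.200 → Σnom=-53.800; wc +0.490/-0.490 → slack +1.522/-1.132; half-tol=0.490, Σhalf²=0.415529
  -G: nom -48.800 → Σnom=-102.600; wc +0.130/-0.201 → slack +1.652/-1.333; half-tol=0.166, Σhalf²=0.442919
Nominal = -102.600. Worst-case = [-102.600 - 1.333, -102.600 + 1.652] = [-103.933, -100.948]. RSS = √0.442919 = 0.666.

nominal=-102.600 wc=[-103.933,-100.948] rss=0.666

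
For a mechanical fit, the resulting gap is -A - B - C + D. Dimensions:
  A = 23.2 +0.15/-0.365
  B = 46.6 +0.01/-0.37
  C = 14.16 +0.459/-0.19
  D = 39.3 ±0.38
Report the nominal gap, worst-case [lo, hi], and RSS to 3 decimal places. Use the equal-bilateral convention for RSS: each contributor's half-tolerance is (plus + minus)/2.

Stack each dimension's contribution:
  -A: nom -23.200 → Σnom=-23.200; wc +0.365/-0.150 → slack +0.365/-0.150; half-tol=0.258, Σhalf²=0.066306
  -B: nom -46.600 → Σnom=-69.800; wc +0.370/-0.010 → slack +0.735/-0.160; half-tol=0.190, Σhalf²=0.102406
  -C: nom -14.160 → Σnom=-83.960; wc +0.190/-0.459 → slack +0.925/-0.619; half-tol=0.325, Σhalf²=0.207707
  +D: nom +39.300 → Σnom=-44.660; wc +0.380/-0.380 → slack +1.305/-0.999; half-tol=0.380, Σhalf²=0.352106
Nominal = -44.660. Worst-case = [-44.660 - 0.999, -44.660 + 1.305] = [-45.659, -43.355]. RSS = √0.352106 = 0.593.

nominal=-44.660 wc=[-45.659,-43.355] rss=0.593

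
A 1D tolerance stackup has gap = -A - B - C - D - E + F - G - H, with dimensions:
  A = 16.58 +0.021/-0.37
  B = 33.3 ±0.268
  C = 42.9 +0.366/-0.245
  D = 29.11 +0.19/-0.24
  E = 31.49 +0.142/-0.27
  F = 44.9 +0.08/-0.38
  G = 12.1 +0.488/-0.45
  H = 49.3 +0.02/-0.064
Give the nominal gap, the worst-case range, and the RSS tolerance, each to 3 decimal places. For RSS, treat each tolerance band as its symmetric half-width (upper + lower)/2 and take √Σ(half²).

Stack each dimension's contribution:
  -A: nom -16.580 → Σnom=-16.580; wc +0.370/-0.021 → slack +0.370/-0.021; half-tol=0.196, Σhalf²=0.038220
  -B: nom -33.300 → Σnom=-49.880; wc +0.268/-0.268 → slack +0.638/-0.289; half-tol=0.268, Σhalf²=0.110044
  -C: nom -42.900 → Σnom=-92.780; wc +0.245/-0.366 → slack +0.883/-0.655; half-tol=0.305, Σhalf²=0.203375
  -D: nom -29.110 → Σnom=-121.890; wc +0.240/-0.190 → slack +1.123/-0.845; half-tol=0.215, Σhalf²=0.249600
  -E: nom -31.490 → Σnom=-153.380; wc +0.270/-0.142 → slack +1.393/-0.987; half-tol=0.206, Σhalf²=0.292036
  +F: nom +44.900 → Σnom=-108.480; wc +0.080/-0.380 → slack +1.473/-1.367; half-tol=0.230, Σhalf²=0.344936
  -G: nom -12.100 → Σnom=-120.580; wc +0.450/-0.488 → slack +1.923/-1.855; half-tol=0.469, Σhalf²=0.564896
  -H: nom -49.300 → Σnom=-169.880; wc +0.064/-0.020 → slack +1.987/-1.875; half-tol=0.042, Σhalf²=0.566660
Nominal = -169.880. Worst-case = [-169.880 - 1.875, -169.880 + 1.987] = [-171.755, -167.893]. RSS = √0.566660 = 0.753.

nominal=-169.880 wc=[-171.755,-167.893] rss=0.753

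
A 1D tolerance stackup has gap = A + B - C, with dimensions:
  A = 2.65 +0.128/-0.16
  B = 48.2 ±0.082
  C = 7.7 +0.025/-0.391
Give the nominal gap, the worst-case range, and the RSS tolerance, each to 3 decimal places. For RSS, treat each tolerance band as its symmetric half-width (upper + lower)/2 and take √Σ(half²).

nominal=43.150 wc=[42.883,43.751] rss=0.266

Stack each dimension's contribution:
  +A: nom +2.650 → Σnom=2.650; wc +0.128/-0.160 → slack +0.128/-0.160; half-tol=0.144, Σhalf²=0.020736
  +B: nom +48.200 → Σnom=50.850; wc +0.082/-0.082 → slack +0.210/-0.242; half-tol=0.082, Σhalf²=0.027460
  -C: nom -7.700 → Σnom=43.150; wc +0.391/-0.025 → slack +0.601/-0.267; half-tol=0.208, Σhalf²=0.070724
Nominal = 43.150. Worst-case = [43.150 - 0.267, 43.150 + 0.601] = [42.883, 43.751]. RSS = √0.070724 = 0.266.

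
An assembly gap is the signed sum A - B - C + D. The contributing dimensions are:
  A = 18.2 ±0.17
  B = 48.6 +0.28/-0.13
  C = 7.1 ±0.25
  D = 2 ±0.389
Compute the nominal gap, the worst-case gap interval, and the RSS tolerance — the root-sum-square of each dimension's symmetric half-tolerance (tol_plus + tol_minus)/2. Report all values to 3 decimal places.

Stack each dimension's contribution:
  +A: nom +18.200 → Σnom=18.200; wc +0.170/-0.170 → slack +0.170/-0.170; half-tol=0.170, Σhalf²=0.028900
  -B: nom -48.600 → Σnom=-30.400; wc +0.130/-0.280 → slack +0.300/-0.450; half-tol=0.205, Σhalf²=0.070925
  -C: nom -7.100 → Σnom=-37.500; wc +0.250/-0.250 → slack +0.550/-0.700; half-tol=0.250, Σhalf²=0.133425
  +D: nom +2.000 → Σnom=-35.500; wc +0.389/-0.389 → slack +0.939/-1.089; half-tol=0.389, Σhalf²=0.284746
Nominal = -35.500. Worst-case = [-35.500 - 1.089, -35.500 + 0.939] = [-36.589, -34.561]. RSS = √0.284746 = 0.534.

nominal=-35.500 wc=[-36.589,-34.561] rss=0.534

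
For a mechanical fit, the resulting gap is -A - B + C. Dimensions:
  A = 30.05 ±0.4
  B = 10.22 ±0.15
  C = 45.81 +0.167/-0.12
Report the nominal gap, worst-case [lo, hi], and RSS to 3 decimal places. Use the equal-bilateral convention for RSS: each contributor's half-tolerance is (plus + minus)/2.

Stack each dimension's contribution:
  -A: nom -30.050 → Σnom=-30.050; wc +0.400/-0.400 → slack +0.400/-0.400; half-tol=0.400, Σhalf²=0.160000
  -B: nom -10.220 → Σnom=-40.270; wc +0.150/-0.150 → slack +0.550/-0.550; half-tol=0.150, Σhalf²=0.182500
  +C: nom +45.810 → Σnom=5.540; wc +0.167/-0.120 → slack +0.717/-0.670; half-tol=0.144, Σhalf²=0.203092
Nominal = 5.540. Worst-case = [5.540 - 0.670, 5.540 + 0.717] = [4.870, 6.257]. RSS = √0.203092 = 0.451.

nominal=5.540 wc=[4.870,6.257] rss=0.451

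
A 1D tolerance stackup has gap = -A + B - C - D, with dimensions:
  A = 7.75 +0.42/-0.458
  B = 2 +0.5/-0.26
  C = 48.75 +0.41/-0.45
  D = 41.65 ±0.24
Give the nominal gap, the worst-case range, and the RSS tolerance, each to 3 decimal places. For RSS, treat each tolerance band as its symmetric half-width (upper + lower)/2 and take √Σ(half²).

Stack each dimension's contribution:
  -A: nom -7.750 → Σnom=-7.750; wc +0.458/-0.420 → slack +0.458/-0.420; half-tol=0.439, Σhalf²=0.192721
  +B: nom +2.000 → Σnom=-5.750; wc +0.500/-0.260 → slack +0.958/-0.680; half-tol=0.380, Σhalf²=0.337121
  -C: nom -48.750 → Σnom=-54.500; wc +0.450/-0.410 → slack +1.408/-1.090; half-tol=0.430, Σhalf²=0.522021
  -D: nom -41.650 → Σnom=-96.150; wc +0.240/-0.240 → slack +1.648/-1.330; half-tol=0.240, Σhalf²=0.579621
Nominal = -96.150. Worst-case = [-96.150 - 1.330, -96.150 + 1.648] = [-97.480, -94.502]. RSS = √0.579621 = 0.761.

nominal=-96.150 wc=[-97.480,-94.502] rss=0.761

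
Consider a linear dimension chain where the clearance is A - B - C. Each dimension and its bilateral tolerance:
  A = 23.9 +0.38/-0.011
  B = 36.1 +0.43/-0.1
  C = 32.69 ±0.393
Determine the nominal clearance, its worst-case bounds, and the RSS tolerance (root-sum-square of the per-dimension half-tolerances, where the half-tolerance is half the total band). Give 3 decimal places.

nominal=-44.890 wc=[-45.724,-44.017] rss=0.513

Stack each dimension's contribution:
  +A: nom +23.900 → Σnom=23.900; wc +0.380/-0.011 → slack +0.380/-0.011; half-tol=0.196, Σhalf²=0.038220
  -B: nom -36.100 → Σnom=-12.200; wc +0.100/-0.430 → slack +0.480/-0.441; half-tol=0.265, Σhalf²=0.108445
  -C: nom -32.690 → Σnom=-44.890; wc +0.393/-0.393 → slack +0.873/-0.834; half-tol=0.393, Σhalf²=0.262894
Nominal = -44.890. Worst-case = [-44.890 - 0.834, -44.890 + 0.873] = [-45.724, -44.017]. RSS = √0.262894 = 0.513.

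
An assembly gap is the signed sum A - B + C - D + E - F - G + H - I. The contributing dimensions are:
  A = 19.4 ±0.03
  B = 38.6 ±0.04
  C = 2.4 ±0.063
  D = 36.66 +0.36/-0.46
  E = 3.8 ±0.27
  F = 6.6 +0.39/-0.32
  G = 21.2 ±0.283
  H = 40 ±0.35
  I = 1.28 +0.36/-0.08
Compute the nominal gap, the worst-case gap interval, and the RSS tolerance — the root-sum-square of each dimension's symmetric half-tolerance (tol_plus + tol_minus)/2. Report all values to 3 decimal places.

nominal=-38.740 wc=[-40.886,-36.844] rss=0.790

Stack each dimension's contribution:
  +A: nom +19.400 → Σnom=19.400; wc +0.030/-0.030 → slack +0.030/-0.030; half-tol=0.030, Σhalf²=0.000900
  -B: nom -38.600 → Σnom=-19.200; wc +0.040/-0.040 → slack +0.070/-0.070; half-tol=0.040, Σhalf²=0.002500
  +C: nom +2.400 → Σnom=-16.800; wc +0.063/-0.063 → slack +0.133/-0.133; half-tol=0.063, Σhalf²=0.006469
  -D: nom -36.660 → Σnom=-53.460; wc +0.460/-0.360 → slack +0.593/-0.493; half-tol=0.410, Σhalf²=0.174569
  +E: nom +3.800 → Σnom=-49.660; wc +0.270/-0.270 → slack +0.863/-0.763; half-tol=0.270, Σhalf²=0.247469
  -F: nom -6.600 → Σnom=-56.260; wc +0.320/-0.390 → slack +1.183/-1.153; half-tol=0.355, Σhalf²=0.373494
  -G: nom -21.200 → Σnom=-77.460; wc +0.283/-0.283 → slack +1.466/-1.436; half-tol=0.283, Σhalf²=0.453583
  +H: nom +40.000 → Σnom=-37.460; wc +0.350/-0.350 → slack +1.816/-1.786; half-tol=0.350, Σhalf²=0.576083
  -I: nom -1.280 → Σnom=-38.740; wc +0.080/-0.360 → slack +1.896/-2.146; half-tol=0.220, Σhalf²=0.624483
Nominal = -38.740. Worst-case = [-38.740 - 2.146, -38.740 + 1.896] = [-40.886, -36.844]. RSS = √0.624483 = 0.790.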